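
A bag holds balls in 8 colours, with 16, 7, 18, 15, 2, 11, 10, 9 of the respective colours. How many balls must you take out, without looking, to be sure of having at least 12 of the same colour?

In the worst case you take as many as possible of each colour without reaching 12: 11 + 7 + 11 + 11 + 2 + 11 + 10 + 9 = 72.
The next one must give 12 of some colour, so 72 + 1 = 73.

73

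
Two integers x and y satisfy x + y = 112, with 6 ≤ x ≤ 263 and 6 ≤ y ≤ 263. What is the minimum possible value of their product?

For a fixed sum, xy is smallest when x and y are as far apart as possible.
The extreme feasible split is x = 6, y = 106, giving xy = 636.

636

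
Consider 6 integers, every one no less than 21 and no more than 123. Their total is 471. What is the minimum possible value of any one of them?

Minimizing one value means maximizing the remaining 5.
The other 5 can take up 5 × 123 = 615 ≥ 471 − 21, so one integer can sit at its floor of 21.
Achievable: one at 21 and the other 5 totalling 450, which fits since 5 × 21 ≤ 450 ≤ 5 × 123.

21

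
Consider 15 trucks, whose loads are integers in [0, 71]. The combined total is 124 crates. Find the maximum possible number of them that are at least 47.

2

Suppose k of them are at least 47. Those contribute at least 47 each and the other 15 − k at least 0 each.
So the total is at least 47k + 0(15 − k) = 0 + 47k. This must be ≤ 124, giving k ≤ 2.
k = 2 is achieved by 2 values at 47 and 13 at 0, total 94; add 30 to one value (staying below 47) to reach 124.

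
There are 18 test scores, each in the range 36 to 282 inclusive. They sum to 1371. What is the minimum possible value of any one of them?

To make one score as small as possible, make the other 17 as large as possible.
The other 17 can take up 17 × 282 = 4794 ≥ 1371 − 36, so one score can sit at its floor of 36.
Achievable: one at 36 and the other 17 totalling 1335, which fits since 17 × 36 ≤ 1335 ≤ 17 × 282.

36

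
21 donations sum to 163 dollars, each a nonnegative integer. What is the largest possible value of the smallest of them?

7

The average is 163/21 < 8, so some value is ≤ 7.
Taking 5 copies of 7 and 16 copies of 8 gives exactly 163, so 7 is attained.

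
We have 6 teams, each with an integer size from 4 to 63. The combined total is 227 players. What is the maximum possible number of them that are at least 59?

Suppose k of them are at least 59. Those contribute at least 59 each and the other 6 − k at least 4 each.
So the total is at least 59k + 4(6 − k) = 24 + 55k. This must be ≤ 227, giving k ≤ 3.
k = 3 is achieved by 3 values at 59 and 3 at 4, total 189; add 38 to one value (staying below 59) to reach 227.

3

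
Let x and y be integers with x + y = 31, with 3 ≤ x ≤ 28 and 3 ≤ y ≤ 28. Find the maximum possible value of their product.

240

For a fixed sum, the product xy is largest when x and y are as close as possible.
Taking x = 15 and y = 16 (both in [3, 28]) gives xy = 240.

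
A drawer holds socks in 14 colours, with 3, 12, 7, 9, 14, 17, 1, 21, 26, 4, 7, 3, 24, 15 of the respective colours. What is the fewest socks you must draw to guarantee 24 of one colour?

160

In the worst case you take as many as possible of each colour without reaching 24: 3 + 12 + 7 + 9 + 14 + 17 + 1 + 21 + 23 + 4 + 7 + 3 + 23 + 15 = 159.
The next one must give 24 of some colour, so 159 + 1 = 160.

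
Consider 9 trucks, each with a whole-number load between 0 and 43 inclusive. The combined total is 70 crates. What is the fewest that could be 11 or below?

Let j be the number exceeding 11. Then the total is ≥ 12·j + 0·(9 − j) = 0 + 12j.
So 12j ≤ 70 and j ≤ 5; hence at least 9 − 5 = 4 are ≤ 11.
Exactly 4 works: 4 values at 0 and 5 at 12 total 60; raise one of the low values by 10 (still ≤ 11) to hit 70.

4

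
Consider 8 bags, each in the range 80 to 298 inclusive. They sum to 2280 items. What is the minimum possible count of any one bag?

194

To make one bag as small as possible, make the other 7 as large as possible.
The other 7 contribute at most 7 × 298 = 2086, leaving at least 2280 − 2086 = 194.
Since 194 ≥ 80, this is achievable: one at 194 and 7 at 298.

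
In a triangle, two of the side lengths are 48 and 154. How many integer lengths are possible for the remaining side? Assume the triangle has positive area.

The triangle inequality gives |48 − 154| < c < 48 + 154, i.e. 106 < c < 202.
So c can be any integer from 107 to 201: 95 values.

95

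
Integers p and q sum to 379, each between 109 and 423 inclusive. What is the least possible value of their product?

29430

For a fixed sum, pq is smallest when p and q are as far apart as possible.
The extreme feasible split is p = 109, q = 270, giving pq = 29430.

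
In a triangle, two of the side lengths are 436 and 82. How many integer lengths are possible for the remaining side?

163

The triangle inequality gives |436 − 82| < c < 436 + 82, i.e. 354 < c < 518.
So c can be any integer from 355 to 517: 163 values.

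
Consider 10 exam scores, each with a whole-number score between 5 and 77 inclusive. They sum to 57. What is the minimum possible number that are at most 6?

Let j be the number exceeding 6. Then the total is ≥ 7·j + 5·(10 − j) = 50 + 2j.
So 2j ≤ 7 and j ≤ 3; hence at least 10 − 3 = 7 are ≤ 6.
Exactly 7 works: 7 values at 5 and 3 at 7 total 56; raise one of the low values by 1 (still ≤ 6) to hit 57.

7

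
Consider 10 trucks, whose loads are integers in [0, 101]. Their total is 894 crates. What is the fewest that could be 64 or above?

7

Each value short of 64 is at most 63, costing at least 101 − 63 = 38 against the maximum total of 1010.
We can afford to lose at most 1010 − 894 = 116, so at most ⌊116/38⌋ = 3 fall short, and at least 7 are ≥ 64.
Exactly 7 works: 7 values at 101 and 3 at 63 total 896; lower one of the high values by 2 (still ≥ 64) to hit 894.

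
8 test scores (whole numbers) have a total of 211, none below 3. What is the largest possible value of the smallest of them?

26

The 8 values sum to 211, so their minimum is at most ⌊211/8⌋ = 26.
Taking 5 copies of 26 and 3 copies of 27 gives exactly 211, so 26 is attained.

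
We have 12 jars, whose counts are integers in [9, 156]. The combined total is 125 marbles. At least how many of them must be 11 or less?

Each value above 11 is at least 12, contributing at least 12 − 9 = 3 above the floor 9.
The sum exceeds the floor total 108 by 17, so at most ⌊17/3⌋ = 5 exceed 11, and at least 7 are ≤ 11.
Exactly 7 works: 7 values at 9 and 5 at 12 total 123; raise one of the low values by 2 (still ≤ 11) to hit 125.

7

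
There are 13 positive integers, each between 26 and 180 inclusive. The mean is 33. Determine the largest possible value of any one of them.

117

To make one integer as large as possible, make the other 12 as small as possible.
The total is 13 × 33 = 429.
The other 12 contribute at least 12 × 26 = 312, leaving at most 429 − 312 = 117.
Since 117 ≤ 180, this is achievable: one at 117 and 12 at 26.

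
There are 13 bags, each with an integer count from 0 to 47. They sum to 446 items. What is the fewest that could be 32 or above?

If only k of them are at least 32, the other 13 − k are at most 31, so the total is at most k·47 + (13 − k)·31.
This must reach 446, so k·47 + (13 − k)·31 ≥ 446, giving k ≥ 3.
Exactly 3 works: 3 values at 47 and 10 at 31 total 451; lower one of the high values by 5 (still ≥ 32) to hit 446.

3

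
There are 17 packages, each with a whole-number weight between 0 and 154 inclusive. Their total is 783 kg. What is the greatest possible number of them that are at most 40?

Each value at 40 or below falls at least 154 − 40 = 114 short of the ceiling 154.
The ceiling total is 17 × 154 = 2618, and we need 783, so at most ⌊(2618 − 783)/114⌋ = 16 can be that low.
k = 16 is achieved by 16 values at 40 and 1 at 154, total 794; lower one of the 154's by 11 (still > 40) to reach 783.

16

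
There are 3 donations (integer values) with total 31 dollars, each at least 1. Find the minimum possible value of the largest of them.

11

If every one of the 3 were at most 10, the total would be at most 3 × 10 = 30 < 31.
Equality holds with 1 value of 11 and 2 values of 10.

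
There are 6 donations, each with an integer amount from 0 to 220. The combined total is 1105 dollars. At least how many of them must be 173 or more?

Suppose at most 6 − j of them reach 173; then j values are ≤ 172 and the rest ≤ 220.
The total is then ≤ 172·j + 220·(6 − j) = 1320 − 48j. For this to be ≥ 1105 we need j ≤ 4, so at least 6 − 4 = 2 must reach 173.
Exactly 2 works: 2 values at 220 and 4 at 172 total 1128; lower one of the high values by 23 (still ≥ 173) to hit 1105.

2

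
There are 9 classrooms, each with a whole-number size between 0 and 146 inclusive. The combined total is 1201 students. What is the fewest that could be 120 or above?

Suppose at most 9 − j of them reach 120; then j values are ≤ 119 and the rest ≤ 146.
The total is then ≤ 119·j + 146·(9 − j) = 1314 − 27j. For this to be ≥ 1201 we need j ≤ 4, so at least 9 − 4 = 5 must reach 120.
Exactly 5 works: 5 values at 146 and 4 at 119 total 1206; lower one of the high values by 5 (still ≥ 120) to hit 1201.

5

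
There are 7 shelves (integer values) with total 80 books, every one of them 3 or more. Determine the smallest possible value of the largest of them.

12

The 7 values sum to 80, so their maximum is at least ⌈80/7⌉ = 12.
Equality holds with 3 values of 12 and 4 values of 11.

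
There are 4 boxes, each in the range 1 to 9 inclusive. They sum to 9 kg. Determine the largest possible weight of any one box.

6

Maximizing one value means minimizing the remaining 3.
The other 3 contribute at least 3 × 1 = 3, leaving at most 9 − 3 = 6.
Since 6 ≤ 9, this is achievable: one at 6 and 3 at 1.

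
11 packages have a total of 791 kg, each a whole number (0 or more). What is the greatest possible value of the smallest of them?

71

The 11 values sum to 791, so their minimum is at most ⌊791/11⌋ = 71.
Achievable: 1 of them at 71 and 10 at 72 total 791.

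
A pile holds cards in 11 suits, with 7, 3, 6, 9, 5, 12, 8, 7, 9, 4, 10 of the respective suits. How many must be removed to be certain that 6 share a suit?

In the worst case you take as many as possible of each suit without reaching 6: 5 + 3 + 5 + 5 + 5 + 5 + 5 + 5 + 5 + 4 + 5 = 52.
The next one must give 6 of some suit, so 52 + 1 = 53.

53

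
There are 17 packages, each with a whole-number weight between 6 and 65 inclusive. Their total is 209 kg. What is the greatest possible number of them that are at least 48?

With k values at 48 or above and the rest at least 6, the sum is at least 102 + 42k.
Since the sum is 209, we need 42k ≤ 107, i.e. k ≤ 2.
k = 2 is achieved by 2 values at 48 and 15 at 6, total 186; add 23 to one value (staying below 48) to reach 209.

2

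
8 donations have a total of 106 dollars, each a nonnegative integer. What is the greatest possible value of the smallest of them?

The average is 106/8 < 14, so some value is ≤ 13.
Achievable: 6 of them at 13 and 2 at 14 total 106.

13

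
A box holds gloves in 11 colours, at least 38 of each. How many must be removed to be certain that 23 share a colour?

You could draw 22 of every colour without reaching 23 of any — 242 in all.
One more forces 23 of some colour, so 242 + 1 = 243.

243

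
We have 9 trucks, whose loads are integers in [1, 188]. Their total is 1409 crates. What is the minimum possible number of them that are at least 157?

1

Each value short of 157 is at most 156, costing at least 188 − 156 = 32 against the maximum total of 1692.
We can afford to lose at most 1692 − 1409 = 283, so at most ⌊283/32⌋ = 8 fall short, and at least 1 are ≥ 157.
Exactly 1 works: 1 value at 188 and 8 at 156 total 1436; lower one of the high values by 27 (still ≥ 157) to hit 1409.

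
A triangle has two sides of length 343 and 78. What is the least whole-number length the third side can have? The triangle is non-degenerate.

266

The third side must exceed |343 − 78| = 265.
The smallest integer above 265 is 266.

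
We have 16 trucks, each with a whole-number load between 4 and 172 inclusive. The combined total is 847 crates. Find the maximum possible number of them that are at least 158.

5

Suppose k of them are at least 158. Those contribute at least 158 each and the other 16 − k at least 4 each.
So the total is at least 158k + 4(16 − k) = 64 + 154k. This must be ≤ 847, giving k ≤ 5.
k = 5 is achieved by 5 values at 158 and 11 at 4, total 834; add 13 to one value (staying below 158) to reach 847.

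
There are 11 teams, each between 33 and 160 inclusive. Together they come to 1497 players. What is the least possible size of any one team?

33

To make one team as small as possible, make the other 10 as large as possible.
The other 10 can take up 10 × 160 = 1600 ≥ 1497 − 33, so one team can sit at its floor of 33.
Achievable: one at 33 and the other 10 totalling 1464, which fits since 10 × 33 ≤ 1464 ≤ 10 × 160.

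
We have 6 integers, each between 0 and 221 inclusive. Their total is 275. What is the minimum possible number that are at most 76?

If only k of them are at most 76, the other 6 − k are at least 77, so the total is at least (6 − k)·77 + k·0.
This is ≤ 275, so (6 − k)·77 + 0k ≤ 275, which gives k ≥ 3.
Exactly 3 works: 3 values at 0 and 3 at 77 total 231; raise one of the low values by 44 (still ≤ 76) to hit 275.

3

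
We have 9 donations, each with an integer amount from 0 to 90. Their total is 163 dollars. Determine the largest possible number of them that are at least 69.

With k values at 69 or above and the rest at least 0, the sum is at least 0 + 69k.
Since the sum is 163, we need 69k ≤ 163, i.e. k ≤ 2.
k = 2 is achieved by 2 values at 69 and 7 at 0, total 138; add 25 to one value (staying below 69) to reach 163.

2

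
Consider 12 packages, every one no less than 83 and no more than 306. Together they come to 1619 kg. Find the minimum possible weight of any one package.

83

Minimizing one value means maximizing the remaining 11.
The other 11 can take up 11 × 306 = 3366 ≥ 1619 − 83, so one package can sit at its floor of 83.
Achievable: one at 83 and the other 11 totalling 1536, which fits since 11 × 83 ≤ 1536 ≤ 11 × 306.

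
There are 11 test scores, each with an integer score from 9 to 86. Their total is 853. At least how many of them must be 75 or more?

Suppose at most 11 − j of them reach 75; then j values are ≤ 74 and the rest ≤ 86.
The total is then ≤ 74·j + 86·(11 − j) = 946 − 12j. For this to be ≥ 853 we need j ≤ 7, so at least 11 − 7 = 4 must reach 75.
Exactly 4 works: 4 values at 86 and 7 at 74 total 862; lower one of the high values by 9 (still ≥ 75) to hit 853.

4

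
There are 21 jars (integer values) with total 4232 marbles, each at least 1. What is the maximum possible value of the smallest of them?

201

The 21 values sum to 4232, so their minimum is at most ⌊4232/21⌋ = 201.
Achievable: 10 of them at 201 and 11 at 202 total 4232.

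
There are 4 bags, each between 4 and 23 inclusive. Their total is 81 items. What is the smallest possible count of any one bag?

12

To make one bag as small as possible, make the other 3 as large as possible.
The other 3 contribute at most 3 × 23 = 69, leaving at least 81 − 69 = 12.
Since 12 ≥ 4, this is achievable: one at 12 and 3 at 23.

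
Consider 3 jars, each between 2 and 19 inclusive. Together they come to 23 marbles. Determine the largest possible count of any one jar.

Maximizing one value means minimizing the remaining 2.
The other 2 contribute at least 2 × 2 = 4, leaving at most 23 − 4 = 19.
Since 19 ≤ 19, this is achievable: one at 19 and 2 at 2.

19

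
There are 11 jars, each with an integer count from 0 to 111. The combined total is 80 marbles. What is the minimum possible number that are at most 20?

8

Each value above 20 is at least 21, contributing at least 21 − 0 = 21 above the floor 0.
The sum exceeds the floor total 0 by 80, so at most ⌊80/21⌋ = 3 exceed 20, and at least 8 are ≤ 20.
Exactly 8 works: 8 values at 0 and 3 at 21 total 63; raise one of the low values by 17 (still ≤ 20) to hit 80.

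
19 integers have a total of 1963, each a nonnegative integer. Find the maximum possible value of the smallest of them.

103

The 19 values sum to 1963, so their minimum is at most ⌊1963/19⌋ = 103.
Achievable: 13 of them at 103 and 6 at 104 total 1963.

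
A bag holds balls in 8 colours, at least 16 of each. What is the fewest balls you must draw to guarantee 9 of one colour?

65

You could draw 8 of every colour without reaching 9 of any — 64 in all.
One more forces 9 of some colour, so 64 + 1 = 65.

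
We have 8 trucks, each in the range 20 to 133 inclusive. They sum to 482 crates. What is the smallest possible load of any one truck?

To make one truck as small as possible, make the other 7 as large as possible.
The other 7 can take up 7 × 133 = 931 ≥ 482 − 20, so one truck can sit at its floor of 20.
Achievable: one at 20 and the other 7 totalling 462, which fits since 7 × 20 ≤ 462 ≤ 7 × 133.

20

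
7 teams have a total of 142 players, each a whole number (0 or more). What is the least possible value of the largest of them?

If every one of the 7 were at most 20, the total would be at most 7 × 20 = 140 < 142.
Achievable: 2 of them at 21 and 5 at 20 total 142.

21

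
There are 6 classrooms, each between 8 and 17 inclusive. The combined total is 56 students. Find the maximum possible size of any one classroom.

To make one classroom as large as possible, make the other 5 as small as possible.
The other 5 contribute at least 5 × 8 = 40, leaving at most 56 − 40 = 16.
Since 16 ≤ 17, this is achievable: one at 16 and 5 at 8.

16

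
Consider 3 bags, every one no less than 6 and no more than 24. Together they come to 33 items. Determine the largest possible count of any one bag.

To make one bag as large as possible, make the other 2 as small as possible.
The other 2 contribute at least 2 × 6 = 12, leaving at most 33 − 12 = 21.
Since 21 ≤ 24, this is achievable: one at 21 and 2 at 6.

21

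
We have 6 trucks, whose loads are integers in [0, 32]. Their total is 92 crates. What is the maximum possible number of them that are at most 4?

3

Suppose k of them are at most 4. Those contribute at most 4 each and the rest at most 32 each.
So the total is at most 4k + 32(6 − k) = 192 − 28k. This must still be ≥ 92, so k ≤ 3.
k = 3 is achieved by 3 values at 4 and 3 at 32, total 108; lower one of the 32's by 16 (still > 4) to reach 92.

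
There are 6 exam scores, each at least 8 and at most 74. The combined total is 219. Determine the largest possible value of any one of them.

To make one score as large as possible, make the other 5 as small as possible.
The other 5 contribute at least 5 × 8 = 40, leaving at most 219 − 40 = 179.
But each score is capped at 74, so the maximum is 74.
Achievable: one at 74 and the other 5 totalling 145, which fits since 5 × 8 ≤ 145 ≤ 5 × 74.

74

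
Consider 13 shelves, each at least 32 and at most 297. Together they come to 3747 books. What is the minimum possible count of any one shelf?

Minimizing one value means maximizing the remaining 12.
The other 12 contribute at most 12 × 297 = 3564, leaving at least 3747 − 3564 = 183.
Since 183 ≥ 32, this is achievable: one at 183 and 12 at 297.

183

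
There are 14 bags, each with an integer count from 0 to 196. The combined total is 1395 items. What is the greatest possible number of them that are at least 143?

9

Suppose k of them are at least 143. Those contribute at least 143 each and the other 14 − k at least 0 each.
So the total is at least 143k + 0(14 − k) = 0 + 143k. This must be ≤ 1395, giving k ≤ 9.
k = 9 is achieved by 9 values at 143 and 5 at 0, total 1287; add 108 to one value (staying below 143) to reach 1395.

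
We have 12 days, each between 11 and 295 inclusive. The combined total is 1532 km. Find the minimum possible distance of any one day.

To make one day as small as possible, make the other 11 as large as possible.
The other 11 can take up 11 × 295 = 3245 ≥ 1532 − 11, so one day can sit at its floor of 11.
Achievable: one at 11 and the other 11 totalling 1521, which fits since 11 × 11 ≤ 1521 ≤ 11 × 295.

11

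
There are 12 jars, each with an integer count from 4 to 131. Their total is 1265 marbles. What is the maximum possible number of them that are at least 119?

If k of the values are ≥ 119, the total is ≥ 119k + 4(12 − k).
Setting 119k + 4(12 − k) ≤ 1265 gives 115k ≤ 1217, so k ≤ 10.
k = 10 is achieved by 10 values at 119 and 2 at 4, total 1198; add 67 to one value (staying below 119) to reach 1265.

10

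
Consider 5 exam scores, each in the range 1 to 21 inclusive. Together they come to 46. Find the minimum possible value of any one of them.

1

Minimizing one value means maximizing the remaining 4.
The other 4 can take up 4 × 21 = 84 ≥ 46 − 1, so one score can sit at its floor of 1.
Achievable: one at 1 and the other 4 totalling 45, which fits since 4 × 1 ≤ 45 ≤ 4 × 21.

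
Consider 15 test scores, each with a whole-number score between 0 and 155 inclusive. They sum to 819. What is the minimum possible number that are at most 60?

If only k of them are at most 60, the other 15 − k are at least 61, so the total is at least (15 − k)·61 + k·0.
This is ≤ 819, so (15 − k)·61 + 0k ≤ 819, which gives k ≥ 2.
Exactly 2 works: 2 values at 0 and 13 at 61 total 793; raise one of the low values by 26 (still ≤ 60) to hit 819.

2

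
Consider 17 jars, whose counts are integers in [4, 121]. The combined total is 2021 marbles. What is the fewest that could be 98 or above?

16

Suppose at most 17 − j of them reach 98; then j values are ≤ 97 and the rest ≤ 121.
The total is then ≤ 97·j + 121·(17 − j) = 2057 − 24j. For this to be ≥ 2021 we need j ≤ 1, so at least 17 − 1 = 16 must reach 98.
Exactly 16 works: 16 values at 121 and 1 at 97 total 2033; lower one of the high values by 12 (still ≥ 98) to hit 2021.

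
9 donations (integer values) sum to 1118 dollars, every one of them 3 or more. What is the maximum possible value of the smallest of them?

The average is 1118/9 < 125, so some value is ≤ 124.
Achievable: 7 of them at 124 and 2 at 125 total 1118.

124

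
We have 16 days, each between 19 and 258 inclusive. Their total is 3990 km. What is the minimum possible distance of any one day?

To make one day as small as possible, make the other 15 as large as possible.
The other 15 contribute at most 15 × 258 = 3870, leaving at least 3990 − 3870 = 120.
Since 120 ≥ 19, this is achievable: one at 120 and 15 at 258.

120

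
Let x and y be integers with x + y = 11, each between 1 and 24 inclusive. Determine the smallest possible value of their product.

10

xy = x(11 − x) is concave in x, so over [1, 10] it is minimized at an endpoint.
The extreme feasible split is x = 1, y = 10, giving xy = 10.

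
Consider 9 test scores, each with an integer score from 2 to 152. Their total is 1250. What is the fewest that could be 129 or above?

Suppose at most 9 − j of them reach 129; then j values are ≤ 128 and the rest ≤ 152.
The total is then ≤ 128·j + 152·(9 − j) = 1368 − 24j. For this to be ≥ 1250 we need j ≤ 4, so at least 9 − 4 = 5 must reach 129.
Exactly 5 works: 5 values at 152 and 4 at 128 total 1272; lower one of the high values by 22 (still ≥ 129) to hit 1250.

5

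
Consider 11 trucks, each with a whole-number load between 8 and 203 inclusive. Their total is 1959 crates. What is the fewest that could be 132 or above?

Suppose at most 11 − j of them reach 132; then j values are ≤ 131 and the rest ≤ 203.
The total is then ≤ 131·j + 203·(11 − j) = 2233 − 72j. For this to be ≥ 1959 we need j ≤ 3, so at least 11 − 3 = 8 must reach 132.
Exactly 8 works: 8 values at 203 and 3 at 131 total 2017; lower one of the high values by 58 (still ≥ 132) to hit 1959.

8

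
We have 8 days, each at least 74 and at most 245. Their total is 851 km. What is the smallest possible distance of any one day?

74

Minimizing one value means maximizing the remaining 7.
The other 7 can take up 7 × 245 = 1715 ≥ 851 − 74, so one day can sit at its floor of 74.
Achievable: one at 74 and the other 7 totalling 777, which fits since 7 × 74 ≤ 777 ≤ 7 × 245.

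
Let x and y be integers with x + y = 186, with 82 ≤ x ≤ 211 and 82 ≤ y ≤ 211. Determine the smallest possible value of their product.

For a fixed sum, xy is smallest when x and y are as far apart as possible.
The extreme feasible split is x = 82, y = 104, giving xy = 8528.

8528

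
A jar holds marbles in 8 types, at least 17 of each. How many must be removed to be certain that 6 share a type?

41

You could draw 5 of every type without reaching 6 of any — 40 in all.
One more forces 6 of some type, so 40 + 1 = 41.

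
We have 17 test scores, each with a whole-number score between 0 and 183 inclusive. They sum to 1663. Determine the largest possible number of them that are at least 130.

Suppose k of them are at least 130. Those contribute at least 130 each and the other 17 − k at least 0 each.
So the total is at least 130k + 0(17 − k) = 0 + 130k. This must be ≤ 1663, giving k ≤ 12.
k = 12 is achieved by 12 values at 130 and 5 at 0, total 1560; add 103 to one value (staying below 130) to reach 1663.

12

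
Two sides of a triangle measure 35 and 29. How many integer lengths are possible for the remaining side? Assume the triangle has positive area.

57

The triangle inequality gives |35 − 29| < c < 35 + 29, i.e. 6 < c < 64.
So c can be any integer from 7 to 63: 57 values.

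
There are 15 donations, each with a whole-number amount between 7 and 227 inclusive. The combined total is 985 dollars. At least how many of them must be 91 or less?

5

Let j be the number exceeding 91. Then the total is ≥ 92·j + 7·(15 − j) = 105 + 85j.
So 85j ≤ 880 and j ≤ 10; hence at least 15 − 10 = 5 are ≤ 91.
Exactly 5 works: 5 values at 7 and 10 at 92 total 955; raise one of the low values by 30 (still ≤ 91) to hit 985.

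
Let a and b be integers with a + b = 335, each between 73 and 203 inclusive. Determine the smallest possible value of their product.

26796

Since a + b is fixed, pushing one of them to its bound minimizes the product.
At the endpoint a = 132, b = 335 − 132 = 203, so ab = 132 × 203 = 26796.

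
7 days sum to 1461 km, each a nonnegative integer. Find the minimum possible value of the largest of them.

209

The 7 values sum to 1461, so their maximum is at least ⌈1461/7⌉ = 209.
Taking 2 copies of 208 and 5 copies of 209 gives exactly 1461, so 209 is attained.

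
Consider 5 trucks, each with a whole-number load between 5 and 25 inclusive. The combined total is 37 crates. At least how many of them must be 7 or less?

1

If only k of them are at most 7, the other 5 − k are at least 8, so the total is at least (5 − k)·8 + k·5.
This is ≤ 37, so (5 − k)·8 + 5k ≤ 37, which gives k ≥ 1.
Exactly 1 works: 1 value at 5 and 4 at 8 total 37.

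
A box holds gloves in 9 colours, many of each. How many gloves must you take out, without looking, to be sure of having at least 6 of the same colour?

46

You could draw 5 of every colour without reaching 6 of any — 45 in all.
One more forces 6 of some colour, so 45 + 1 = 46.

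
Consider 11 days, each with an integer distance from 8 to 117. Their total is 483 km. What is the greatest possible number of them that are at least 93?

With k values at 93 or above and the rest at least 8, the sum is at least 88 + 85k.
Since the sum is 483, we need 85k ≤ 395, i.e. k ≤ 4.
k = 4 is achieved by 4 values at 93 and 7 at 8, total 428; add 55 to one value (staying below 93) to reach 483.

4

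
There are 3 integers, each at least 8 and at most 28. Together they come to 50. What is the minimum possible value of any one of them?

8

To make one integer as small as possible, make the other 2 as large as possible.
The other 2 can take up 2 × 28 = 56 ≥ 50 − 8, so one integer can sit at its floor of 8.
Achievable: one at 8 and the other 2 totalling 42, which fits since 2 × 8 ≤ 42 ≤ 2 × 28.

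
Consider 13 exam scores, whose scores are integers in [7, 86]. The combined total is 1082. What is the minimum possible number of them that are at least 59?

12

Each value short of 59 is at most 58, costing at least 86 − 58 = 28 against the maximum total of 1118.
We can afford to lose at most 1118 − 1082 = 36, so at most ⌊36/28⌋ = 1 fall short, and at least 12 are ≥ 59.
Exactly 12 works: 12 values at 86 and 1 at 58 total 1090; lower one of the high values by 8 (still ≥ 59) to hit 1082.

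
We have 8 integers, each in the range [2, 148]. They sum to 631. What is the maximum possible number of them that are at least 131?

4

If k of the values are ≥ 131, the total is ≥ 131k + 2(8 − k).
Setting 131k + 2(8 − k) ≤ 631 gives 129k ≤ 615, so k ≤ 4.
k = 4 is achieved by 4 values at 131 and 4 at 2, total 532; add 99 to one value (staying below 131) to reach 631.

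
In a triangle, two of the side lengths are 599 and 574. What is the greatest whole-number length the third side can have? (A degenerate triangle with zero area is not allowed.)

The third side must be less than 599 + 574 = 1173.
The largest integer below 1173 is 1172.

1172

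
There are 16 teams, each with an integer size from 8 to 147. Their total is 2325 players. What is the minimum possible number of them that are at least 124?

Suppose at most 16 − j of them reach 124; then j values are ≤ 123 and the rest ≤ 147.
The total is then ≤ 123·j + 147·(16 − j) = 2352 − 24j. For this to be ≥ 2325 we need j ≤ 1, so at least 16 − 1 = 15 must reach 124.
Exactly 15 works: 15 values at 147 and 1 at 123 total 2328; lower one of the high values by 3 (still ≥ 124) to hit 2325.

15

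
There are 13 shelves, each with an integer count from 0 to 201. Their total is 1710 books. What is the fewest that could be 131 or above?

1

Suppose at most 13 − j of them reach 131; then j values are ≤ 130 and the rest ≤ 201.
The total is then ≤ 130·j + 201·(13 − j) = 2613 − 71j. For this to be ≥ 1710 we need j ≤ 12, so at least 13 − 12 = 1 must reach 131.
Exactly 1 works: 1 value at 201 and 12 at 130 total 1761; lower one of the high values by 51 (still ≥ 131) to hit 1710.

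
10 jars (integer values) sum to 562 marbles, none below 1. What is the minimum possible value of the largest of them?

If every one of the 10 were at most 56, the total would be at most 10 × 56 = 560 < 562.
Taking 8 copies of 56 and 2 copies of 57 gives exactly 562, so 57 is attained.

57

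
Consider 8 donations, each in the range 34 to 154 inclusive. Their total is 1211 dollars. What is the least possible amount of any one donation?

To make one donation as small as possible, make the other 7 as large as possible.
The other 7 contribute at most 7 × 154 = 1078, leaving at least 1211 − 1078 = 133.
Since 133 ≥ 34, this is achievable: one at 133 and 7 at 154.

133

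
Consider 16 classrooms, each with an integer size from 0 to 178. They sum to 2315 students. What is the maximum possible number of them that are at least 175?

If k of the values are ≥ 175, the total is ≥ 175k + 0(16 − k).
Setting 175k + 0(16 − k) ≤ 2315 gives 175k ≤ 2315, so k ≤ 13.
k = 13 is achieved by 13 values at 175 and 3 at 0, total 2275; add 40 to one value (staying below 175) to reach 2315.

13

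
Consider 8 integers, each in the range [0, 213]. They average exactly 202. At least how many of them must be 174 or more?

The total is 8 × 202 = 1616.
If only k of them are at least 174, the other 8 − k are at most 173, so the total is at most k·213 + (8 − k)·173.
This must reach 1616, so k·213 + (8 − k)·173 ≥ 1616, giving k ≥ 6.
Exactly 6 works: 6 values at 213 and 2 at 173 total 1624; lower one of the high values by 8 (still ≥ 174) to hit 1616.

6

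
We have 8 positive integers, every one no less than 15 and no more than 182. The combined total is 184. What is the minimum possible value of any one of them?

15

Minimizing one value means maximizing the remaining 7.
The other 7 can take up 7 × 182 = 1274 ≥ 184 − 15, so one integer can sit at its floor of 15.
Achievable: one at 15 and the other 7 totalling 169, which fits since 7 × 15 ≤ 169 ≤ 7 × 182.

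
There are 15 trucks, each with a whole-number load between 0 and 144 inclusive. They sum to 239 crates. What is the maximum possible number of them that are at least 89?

With k values at 89 or above and the rest at least 0, the sum is at least 0 + 89k.
Since the sum is 239, we need 89k ≤ 239, i.e. k ≤ 2.
k = 2 is achieved by 2 values at 89 and 13 at 0, total 178; add 61 to one value (staying below 89) to reach 239.

2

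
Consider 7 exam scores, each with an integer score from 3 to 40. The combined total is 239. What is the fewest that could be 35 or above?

1

Each value short of 35 is at most 34, costing at least 40 − 34 = 6 against the maximum total of 280.
We can afford to lose at most 280 − 239 = 41, so at most ⌊41/6⌋ = 6 fall short, and at least 1 are ≥ 35.
Exactly 1 works: 1 value at 40 and 6 at 34 total 244; lower one of the high values by 5 (still ≥ 35) to hit 239.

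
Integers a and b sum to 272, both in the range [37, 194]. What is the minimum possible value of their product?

15132

ab = a(272 − a) is concave in a, so over [78, 194] it is minimized at an endpoint.
At the endpoint a = 78, b = 272 − 78 = 194, so ab = 78 × 194 = 15132.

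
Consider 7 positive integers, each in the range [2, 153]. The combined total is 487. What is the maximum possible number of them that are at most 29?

4

Each value at 29 or below falls at least 153 − 29 = 124 short of the ceiling 153.
The ceiling total is 7 × 153 = 1071, and we need 487, so at most ⌊(1071 − 487)/124⌋ = 4 can be that low.
k = 4 is achieved by 4 values at 29 and 3 at 153, total 575; lower one of the 153's by 88 (still > 29) to reach 487.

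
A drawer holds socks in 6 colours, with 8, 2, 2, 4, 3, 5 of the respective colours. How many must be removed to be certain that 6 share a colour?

In the worst case you take as many as possible of each colour without reaching 6: 5 + 2 + 2 + 4 + 3 + 5 = 21.
The next one must give 6 of some colour, so 21 + 1 = 22.

22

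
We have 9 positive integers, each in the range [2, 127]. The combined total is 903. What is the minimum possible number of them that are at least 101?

If only k of them are at least 101, the other 9 − k are at most 100, so the total is at most k·127 + (9 − k)·100.
This must reach 903, so k·127 + (9 − k)·100 ≥ 903, giving k ≥ 1.
Exactly 1 works: 1 value at 127 and 8 at 100 total 927; lower one of the high values by 24 (still ≥ 101) to hit 903.

1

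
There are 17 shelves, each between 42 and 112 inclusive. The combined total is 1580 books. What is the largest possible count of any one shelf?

112

To make one shelf as large as possible, make the other 16 as small as possible.
The other 16 contribute at least 16 × 42 = 672, leaving at most 1580 − 672 = 908.
But each shelf is capped at 112, so the maximum is 112.
Achievable: one at 112 and the other 16 totalling 1468, which fits since 16 × 42 ≤ 1468 ≤ 16 × 112.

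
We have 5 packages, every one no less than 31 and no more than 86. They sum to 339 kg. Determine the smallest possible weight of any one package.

31

To make one package as small as possible, make the other 4 as large as possible.
The other 4 can take up 4 × 86 = 344 ≥ 339 − 31, so one package can sit at its floor of 31.
Achievable: one at 31 and the other 4 totalling 308, which fits since 4 × 31 ≤ 308 ≤ 4 × 86.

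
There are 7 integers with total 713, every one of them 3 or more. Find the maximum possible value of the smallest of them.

The average is 713/7 < 102, so some value is ≤ 101.
Taking 1 copy of 101 and 6 copies of 102 gives exactly 713, so 101 is attained.

101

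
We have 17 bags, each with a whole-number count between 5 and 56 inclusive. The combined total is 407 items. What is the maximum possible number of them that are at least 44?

With k values at 44 or above and the rest at least 5, the sum is at least 85 + 39k.
Since the sum is 407, we need 39k ≤ 322, i.e. k ≤ 8.
k = 8 is achieved by 8 values at 44 and 9 at 5, total 397; add 10 to one value (staying below 44) to reach 407.

8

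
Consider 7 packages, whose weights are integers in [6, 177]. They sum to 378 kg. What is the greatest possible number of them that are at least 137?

With k values at 137 or above and the rest at least 6, the sum is at least 42 + 131k.
Since the sum is 378, we need 131k ≤ 336, i.e. k ≤ 2.
k = 2 is achieved by 2 values at 137 and 5 at 6, total 304; add 74 to one value (staying below 137) to reach 378.

2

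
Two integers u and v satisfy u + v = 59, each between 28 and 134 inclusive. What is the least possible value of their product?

868

For a fixed sum, uv is smallest when u and v are as far apart as possible.
The extreme feasible split is u = 28, v = 31, giving uv = 868.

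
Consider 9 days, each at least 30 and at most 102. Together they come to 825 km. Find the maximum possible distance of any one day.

102

Maximizing one value means minimizing the remaining 8.
The other 8 contribute at least 8 × 30 = 240, leaving at most 825 − 240 = 585.
But each day is capped at 102, so the maximum is 102.
Achievable: one at 102 and the other 8 totalling 723, which fits since 8 × 30 ≤ 723 ≤ 8 × 102.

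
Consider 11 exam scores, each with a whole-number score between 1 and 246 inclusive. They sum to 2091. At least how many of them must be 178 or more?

3

Suppose at most 11 − j of them reach 178; then j values are ≤ 177 and the rest ≤ 246.
The total is then ≤ 177·j + 246·(11 − j) = 2706 − 69j. For this to be ≥ 2091 we need j ≤ 8, so at least 11 − 8 = 3 must reach 178.
Exactly 3 works: 3 values at 246 and 8 at 177 total 2154; lower one of the high values by 63 (still ≥ 178) to hit 2091.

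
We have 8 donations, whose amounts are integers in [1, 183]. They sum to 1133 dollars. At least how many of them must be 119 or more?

Suppose at most 8 − j of them reach 119; then j values are ≤ 118 and the rest ≤ 183.
The total is then ≤ 118·j + 183·(8 − j) = 1464 − 65j. For this to be ≥ 1133 we need j ≤ 5, so at least 8 − 5 = 3 must reach 119.
Exactly 3 works: 3 values at 183 and 5 at 118 total 1139; lower one of the high values by 6 (still ≥ 119) to hit 1133.

3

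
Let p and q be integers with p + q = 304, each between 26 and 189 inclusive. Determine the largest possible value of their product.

23104

pq = p(304 − p) is maximized when p is as near 304/2 as the bounds allow.
Taking p = 152 and q = 152 (both in [26, 189]) gives pq = 23104.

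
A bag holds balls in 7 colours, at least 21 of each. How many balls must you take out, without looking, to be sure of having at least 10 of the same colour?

You could draw 9 of every colour without reaching 10 of any — 63 in all.
One more forces 10 of some colour, so 63 + 1 = 64.

64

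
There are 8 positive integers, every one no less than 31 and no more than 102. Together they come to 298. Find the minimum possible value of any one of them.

31

To make one integer as small as possible, make the other 7 as large as possible.
The other 7 can take up 7 × 102 = 714 ≥ 298 − 31, so one integer can sit at its floor of 31.
Achievable: one at 31 and the other 7 totalling 267, which fits since 7 × 31 ≤ 267 ≤ 7 × 102.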